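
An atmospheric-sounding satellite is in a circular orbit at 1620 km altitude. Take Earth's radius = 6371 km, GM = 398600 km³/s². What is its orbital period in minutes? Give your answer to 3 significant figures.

118 min

Semi-major axis a = 6371 + 1620 = 7991 km. Period T = 2π√(a³/μ) = 2π√(7991³/398600) = 7109.1 s = 118.48 min.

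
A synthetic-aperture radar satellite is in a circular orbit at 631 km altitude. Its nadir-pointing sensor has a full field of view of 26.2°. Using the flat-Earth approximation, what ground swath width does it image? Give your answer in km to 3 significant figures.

Half-angle = 26.2°/2 = 13.1°.
Swath width ≈ 2h·tan(θ/2) = 2 × 631 × tan(13.1°) = 293.7 km.

294 km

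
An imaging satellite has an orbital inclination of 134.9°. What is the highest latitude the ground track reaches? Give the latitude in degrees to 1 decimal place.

45.1°

Retrograde orbit: the ground track reaches ±(180° − i) = ±(180 − 134.9) = ±45.1°.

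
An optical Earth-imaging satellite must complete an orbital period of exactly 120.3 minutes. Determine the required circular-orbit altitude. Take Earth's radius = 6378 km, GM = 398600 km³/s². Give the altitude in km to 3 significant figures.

T = 120.3 min = 7218.0 s.
From T = 2π√(a³/μ): a = (μ T²/4π²)^(1/3) = (398600 × 7218.0² / 4π²)^(1/3) = 8072 km.
Altitude h = a − R = 8072 − 6378 = 1694 km.

1690 km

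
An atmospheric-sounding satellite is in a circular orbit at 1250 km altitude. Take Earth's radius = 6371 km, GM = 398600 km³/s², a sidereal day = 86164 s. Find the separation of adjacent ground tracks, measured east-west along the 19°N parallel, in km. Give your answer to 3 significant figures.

2910 km

Semi-major axis a = 6371 + 1250 = 7621 km. Period T = 2π√(a³/μ) = 2π√(7621³/398600) = 6621.1 s = 110.35 min.
Node shift per orbit = (6621.1/86164) × 360° = 27.66°.
Equatorial spacing = 27.66 × 111.2 km/° = 3076 km.
At 19° latitude, spacing = 3076 × cos(19°) = 2908 km.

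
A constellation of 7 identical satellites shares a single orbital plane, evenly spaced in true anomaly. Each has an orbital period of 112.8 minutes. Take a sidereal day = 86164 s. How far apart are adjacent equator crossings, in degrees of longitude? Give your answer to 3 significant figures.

T = 112.8 min = 6768.0 s.
Single-satellite node shift = (6768.0/86164) × 360° = 28.28°.
With 7 satellites evenly phased, successive equator crossings are 28.28/7 = 4.040° apart.

4.04°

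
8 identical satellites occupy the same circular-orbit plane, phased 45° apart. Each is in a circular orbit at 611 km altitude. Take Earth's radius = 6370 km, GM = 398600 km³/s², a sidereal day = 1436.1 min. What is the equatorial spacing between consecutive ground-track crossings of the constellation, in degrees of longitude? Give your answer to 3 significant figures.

3.03°

Semi-major axis a = 6370 + 611 = 6981 km. Period T = 2π√(a³/μ) = 2π√(6981³/398600) = 5804.8 s = 96.75 min.
Single-satellite node shift = (5804.8/86166) × 360° = 24.25°.
With 8 satellites evenly phased, successive equator crossings are 24.25/8 = 3.032° apart.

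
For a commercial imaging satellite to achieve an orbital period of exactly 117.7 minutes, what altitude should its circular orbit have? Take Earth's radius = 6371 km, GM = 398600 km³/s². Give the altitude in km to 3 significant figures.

1580 km

T = 117.7 min = 7062.0 s.
From T = 2π√(a³/μ): a = (μ T²/4π²)^(1/3) = (398600 × 7062.0² / 4π²)^(1/3) = 7956 km.
Altitude h = a − R = 7956 − 6371 = 1585 km.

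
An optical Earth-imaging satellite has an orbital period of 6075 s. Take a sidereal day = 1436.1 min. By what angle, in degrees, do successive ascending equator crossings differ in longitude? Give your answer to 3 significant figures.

25.4°

During one orbit Earth rotates (6075.0 / 86166) × 360° = 25.38°.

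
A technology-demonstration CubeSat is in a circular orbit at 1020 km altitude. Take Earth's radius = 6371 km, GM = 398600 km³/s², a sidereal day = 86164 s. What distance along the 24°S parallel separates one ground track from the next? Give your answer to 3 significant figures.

2680 km

Semi-major axis a = 6371 + 1020 = 7391 km. Period T = 2π√(a³/μ) = 2π√(7391³/398600) = 6323.6 s = 105.39 min.
Node shift per orbit = (6323.6/86164) × 360° = 26.42°.
Equatorial spacing = 26.42 × 111.2 km/° = 2938 km.
At 24° latitude, spacing = 2938 × cos(24°) = 2684 km.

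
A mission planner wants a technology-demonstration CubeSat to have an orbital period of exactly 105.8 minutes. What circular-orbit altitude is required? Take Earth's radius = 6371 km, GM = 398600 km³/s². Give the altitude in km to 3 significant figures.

1040 km

T = 105.8 min = 6348.0 s.
From T = 2π√(a³/μ): a = (μ T²/4π²)^(1/3) = (398600 × 6348.0² / 4π²)^(1/3) = 7410 km.
Altitude h = a − R = 7410 − 6371 = 1039 km.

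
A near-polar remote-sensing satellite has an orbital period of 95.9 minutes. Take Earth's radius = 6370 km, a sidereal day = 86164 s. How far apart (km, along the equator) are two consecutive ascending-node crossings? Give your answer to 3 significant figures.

T = 95.9 min = 5754.0 s.
During one orbit Earth rotates (5754.0 / 86164) × 360° = 24.04°.
At the equator that is 24.04° × (2π·6370/360) km/° = 24.04 × 111.2 = 2673 km.

2670 km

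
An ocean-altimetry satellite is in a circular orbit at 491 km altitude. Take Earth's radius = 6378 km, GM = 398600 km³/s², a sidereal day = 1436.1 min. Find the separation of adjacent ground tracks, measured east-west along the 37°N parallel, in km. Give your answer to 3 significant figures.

2100 km

Semi-major axis a = 6378 + 491 = 6869 km. Period T = 2π√(a³/μ) = 2π√(6869³/398600) = 5665.7 s = 94.43 min.
Node shift per orbit = (5665.7/86166) × 360° = 23.67°.
Equatorial spacing = 23.67 × 111.3 km/° = 2635 km.
At 37° latitude, spacing = 2635 × cos(37°) = 2104 km.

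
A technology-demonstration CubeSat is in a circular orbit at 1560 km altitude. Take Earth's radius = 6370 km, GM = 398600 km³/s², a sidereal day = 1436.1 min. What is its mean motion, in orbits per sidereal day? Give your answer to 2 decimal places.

12.26

Semi-major axis a = 6370 + 1560 = 7930 km. Period T = 2π√(a³/μ) = 2π√(7930³/398600) = 7027.8 s = 117.13 min.
Orbits per sidereal day = 86166 / 7027.8 = 12.261.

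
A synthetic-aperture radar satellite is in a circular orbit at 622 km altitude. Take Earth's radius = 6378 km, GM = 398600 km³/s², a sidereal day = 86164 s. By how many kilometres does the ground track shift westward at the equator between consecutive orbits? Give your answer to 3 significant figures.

Semi-major axis a = 6378 + 622 = 7000 km. Period T = 2π√(a³/μ) = 2π√(7000³/398600) = 5828.5 s = 97.14 min.
During one orbit Earth rotates (5828.5 / 86164) × 360° = 24.35°.
At the equator that is 24.35° × (2π·6378/360) km/° = 24.35 × 111.3 = 2711 km.

2710 km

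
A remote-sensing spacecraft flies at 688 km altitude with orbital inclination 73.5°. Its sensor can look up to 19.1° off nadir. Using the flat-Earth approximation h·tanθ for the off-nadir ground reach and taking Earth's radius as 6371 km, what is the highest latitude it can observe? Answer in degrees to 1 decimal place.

For a prograde orbit the ground track reaches latitude ±i = ±73.5°.
Sensor half-swath on the ground ≈ 688·tan(19.1°) = 238 km = 2.14° of latitude.
Maximum observable latitude ≈ 73.5 + 2.14 = 75.6°.

75.6°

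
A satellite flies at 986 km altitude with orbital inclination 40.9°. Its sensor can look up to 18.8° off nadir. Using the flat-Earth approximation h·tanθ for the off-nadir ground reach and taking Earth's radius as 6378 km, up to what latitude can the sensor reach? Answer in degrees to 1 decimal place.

43.9°

For a prograde orbit the ground track reaches latitude ±i = ±40.9°.
Sensor half-swath on the ground ≈ 986·tan(18.8°) = 336 km = 3.02° of latitude.
Maximum observable latitude ≈ 40.9 + 3.02 = 43.9°.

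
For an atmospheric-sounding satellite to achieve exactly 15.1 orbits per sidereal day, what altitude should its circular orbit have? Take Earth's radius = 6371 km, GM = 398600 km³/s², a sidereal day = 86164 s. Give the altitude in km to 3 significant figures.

Required period T = 86164 / 15.1 = 5706.2 s.
From T = 2π√(a³/μ): a = (μ T²/4π²)^(1/3) = (398600 × 5706.2² / 4π²)^(1/3) = 6902 km.
Altitude h = a − R = 6902 − 6371 = 531 km.

531 km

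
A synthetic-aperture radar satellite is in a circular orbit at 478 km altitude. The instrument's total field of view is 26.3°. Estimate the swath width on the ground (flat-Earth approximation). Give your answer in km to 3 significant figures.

223 km

Half-angle = 26.3°/2 = 13.15°.
Swath width ≈ 2h·tan(θ/2) = 2 × 478 × tan(13.15°) = 223.3 km.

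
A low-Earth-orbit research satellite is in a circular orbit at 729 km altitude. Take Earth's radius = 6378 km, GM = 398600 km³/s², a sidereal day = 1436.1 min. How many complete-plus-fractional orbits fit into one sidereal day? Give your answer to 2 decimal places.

Semi-major axis a = 6378 + 729 = 7107 km. Period T = 2π√(a³/μ) = 2π√(7107³/398600) = 5962.7 s = 99.38 min.
Orbits per sidereal day = 86166 / 5962.7 = 14.451.

14.45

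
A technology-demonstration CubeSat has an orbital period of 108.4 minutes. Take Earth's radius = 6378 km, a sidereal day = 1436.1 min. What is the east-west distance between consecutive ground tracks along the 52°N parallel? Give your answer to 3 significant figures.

T = 108.4 min = 6504.0 s.
Node shift per orbit = (6504.0/86166) × 360° = 27.17°.
Equatorial spacing = 27.17 × 111.3 km/° = 3025 km.
At 52° latitude, spacing = 3025 × cos(52°) = 1862 km.

1860 km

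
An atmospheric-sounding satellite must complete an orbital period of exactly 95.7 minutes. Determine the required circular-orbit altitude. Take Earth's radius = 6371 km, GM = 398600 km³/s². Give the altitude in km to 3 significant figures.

560 km

T = 95.7 min = 5742.0 s.
From T = 2π√(a³/μ): a = (μ T²/4π²)^(1/3) = (398600 × 5742.0² / 4π²)^(1/3) = 6931 km.
Altitude h = a − R = 6931 − 6371 = 560 km.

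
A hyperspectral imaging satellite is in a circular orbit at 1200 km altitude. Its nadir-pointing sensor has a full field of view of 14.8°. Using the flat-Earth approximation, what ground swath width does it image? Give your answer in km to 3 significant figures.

Half-angle = 14.8°/2 = 7.4°.
Swath width ≈ 2h·tan(θ/2) = 2 × 1200 × tan(7.4°) = 311.7 km.

312 km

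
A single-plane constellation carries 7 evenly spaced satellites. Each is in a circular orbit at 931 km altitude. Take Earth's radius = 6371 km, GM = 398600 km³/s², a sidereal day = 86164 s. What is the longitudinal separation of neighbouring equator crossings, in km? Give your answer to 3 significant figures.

412 km

Semi-major axis a = 6371 + 931 = 7302 km. Period T = 2π√(a³/μ) = 2π√(7302³/398600) = 6209.7 s = 103.50 min.
Single-satellite node shift = (6209.7/86164) × 360° = 25.94°.
With 7 satellites evenly phased, successive equator crossings are 25.94/7 = 3.706° apart.
That is 3.706 × 111.2 = 412 km at the equator.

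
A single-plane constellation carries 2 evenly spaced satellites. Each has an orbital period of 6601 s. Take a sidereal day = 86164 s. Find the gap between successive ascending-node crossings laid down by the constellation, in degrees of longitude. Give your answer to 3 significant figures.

Single-satellite node shift = (6601.0/86164) × 360° = 27.58°.
With 2 satellites evenly phased, successive equator crossings are 27.58/2 = 13.790° apart.

13.8°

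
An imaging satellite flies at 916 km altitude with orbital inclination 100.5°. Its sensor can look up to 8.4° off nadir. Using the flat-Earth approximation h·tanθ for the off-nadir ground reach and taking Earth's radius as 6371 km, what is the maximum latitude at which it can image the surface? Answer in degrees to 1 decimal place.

Retrograde orbit: the ground track reaches ±(180° − i) = ±(180 − 100.5) = ±79.5°.
Sensor half-swath on the ground ≈ 916·tan(8.4°) = 135 km = 1.22° of latitude.
Maximum observable latitude ≈ 79.5 + 1.22 = 80.7°.

80.7°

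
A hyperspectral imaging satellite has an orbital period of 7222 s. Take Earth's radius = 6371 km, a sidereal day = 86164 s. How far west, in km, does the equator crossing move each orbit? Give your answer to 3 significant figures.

3360 km

During one orbit Earth rotates (7222.0 / 86164) × 360° = 30.17°.
At the equator that is 30.17° × (2π·6371/360) km/° = 30.17 × 111.2 = 3355 km.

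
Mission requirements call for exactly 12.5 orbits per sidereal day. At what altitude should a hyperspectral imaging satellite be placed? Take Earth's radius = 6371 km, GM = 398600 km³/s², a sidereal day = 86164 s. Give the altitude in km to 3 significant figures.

Required period T = 86164 / 12.5 = 6893.1 s.
From T = 2π√(a³/μ): a = (μ T²/4π²)^(1/3) = (398600 × 6893.1² / 4π²)^(1/3) = 7828 km.
Altitude h = a − R = 7828 − 6371 = 1457 km.

1460 km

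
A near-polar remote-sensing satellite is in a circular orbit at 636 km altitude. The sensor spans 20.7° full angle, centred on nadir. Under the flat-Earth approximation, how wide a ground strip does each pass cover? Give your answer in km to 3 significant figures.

Half-angle = 20.7°/2 = 10.35°.
Swath width ≈ 2h·tan(θ/2) = 2 × 636 × tan(10.35°) = 232.3 km.

232 km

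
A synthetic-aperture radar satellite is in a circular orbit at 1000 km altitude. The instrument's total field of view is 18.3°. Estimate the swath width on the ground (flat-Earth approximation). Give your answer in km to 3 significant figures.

322 km

Half-angle = 18.3°/2 = 9.15°.
Swath width ≈ 2h·tan(θ/2) = 2 × 1000 × tan(9.15°) = 322.1 km.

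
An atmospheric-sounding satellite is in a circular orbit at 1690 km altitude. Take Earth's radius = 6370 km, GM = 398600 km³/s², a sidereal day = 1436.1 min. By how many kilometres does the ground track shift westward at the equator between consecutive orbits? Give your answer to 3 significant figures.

3350 km

Semi-major axis a = 6370 + 1690 = 8060 km. Period T = 2π√(a³/μ) = 2π√(8060³/398600) = 7201.3 s = 120.02 min.
During one orbit Earth rotates (7201.3 / 86166) × 360° = 30.09°.
At the equator that is 30.09° × (2π·6370/360) km/° = 30.09 × 111.2 = 3345 km.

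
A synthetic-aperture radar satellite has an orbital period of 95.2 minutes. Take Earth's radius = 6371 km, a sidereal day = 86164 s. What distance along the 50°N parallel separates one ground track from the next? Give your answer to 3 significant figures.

1710 km

T = 95.2 min = 5712.0 s.
Node shift per orbit = (5712.0/86164) × 360° = 23.87°.
Equatorial spacing = 23.87 × 111.2 km/° = 2654 km.
At 50° latitude, spacing = 2654 × cos(50°) = 1706 km.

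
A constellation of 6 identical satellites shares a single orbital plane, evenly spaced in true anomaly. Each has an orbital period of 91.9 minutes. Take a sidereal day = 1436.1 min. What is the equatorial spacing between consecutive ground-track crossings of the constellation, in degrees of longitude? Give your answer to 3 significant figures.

T = 91.9 min = 5514.0 s.
Single-satellite node shift = (5514.0/86166) × 360° = 23.04°.
With 6 satellites evenly phased, successive equator crossings are 23.04/6 = 3.840° apart.

3.84°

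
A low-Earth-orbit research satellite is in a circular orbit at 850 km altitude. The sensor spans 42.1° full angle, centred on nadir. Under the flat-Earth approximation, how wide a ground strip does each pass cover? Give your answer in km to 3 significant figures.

Half-angle = 42.1°/2 = 21.05°.
Swath width ≈ 2h·tan(θ/2) = 2 × 850 × tan(21.05°) = 654.3 km.

654 km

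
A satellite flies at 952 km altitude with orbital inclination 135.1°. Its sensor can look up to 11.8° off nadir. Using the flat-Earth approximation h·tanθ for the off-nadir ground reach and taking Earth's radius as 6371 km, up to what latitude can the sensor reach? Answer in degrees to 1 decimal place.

Retrograde orbit: the ground track reaches ±(180° − i) = ±(180 − 135.1) = ±44.9°.
Sensor half-swath on the ground ≈ 952·tan(11.8°) = 199 km = 1.79° of latitude.
Maximum observable latitude ≈ 44.9 + 1.79 = 46.7°.

46.7°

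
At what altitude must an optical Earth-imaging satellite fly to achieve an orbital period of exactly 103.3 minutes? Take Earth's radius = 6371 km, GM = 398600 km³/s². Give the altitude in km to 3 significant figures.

T = 103.3 min = 6198.0 s.
From T = 2π√(a³/μ): a = (μ T²/4π²)^(1/3) = (398600 × 6198.0² / 4π²)^(1/3) = 7293 km.
Altitude h = a − R = 7293 − 6371 = 922 km.

922 km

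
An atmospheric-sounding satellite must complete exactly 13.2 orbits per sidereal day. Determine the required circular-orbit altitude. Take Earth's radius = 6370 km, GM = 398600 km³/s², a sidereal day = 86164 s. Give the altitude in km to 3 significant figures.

Required period T = 86164 / 13.2 = 6527.6 s.
From T = 2π√(a³/μ): a = (μ T²/4π²)^(1/3) = (398600 × 6527.6² / 4π²)^(1/3) = 7549 km.
Altitude h = a − R = 7549 − 6370 = 1179 km.

1180 km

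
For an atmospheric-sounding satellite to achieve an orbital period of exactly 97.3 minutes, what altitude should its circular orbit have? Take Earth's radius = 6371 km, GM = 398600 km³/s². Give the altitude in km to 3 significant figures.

T = 97.3 min = 5838.0 s.
From T = 2π√(a³/μ): a = (μ T²/4π²)^(1/3) = (398600 × 5838.0² / 4π²)^(1/3) = 7008 km.
Altitude h = a − R = 7008 − 6371 = 637 km.

637 km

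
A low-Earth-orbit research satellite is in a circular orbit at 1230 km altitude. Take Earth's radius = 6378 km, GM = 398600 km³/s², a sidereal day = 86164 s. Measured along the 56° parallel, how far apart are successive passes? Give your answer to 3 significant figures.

1720 km

Semi-major axis a = 6378 + 1230 = 7608 km. Period T = 2π√(a³/μ) = 2π√(7608³/398600) = 6604.2 s = 110.07 min.
Node shift per orbit = (6604.2/86164) × 360° = 27.59°.
Equatorial spacing = 27.59 × 111.3 km/° = 3072 km.
At 56° latitude, spacing = 3072 × cos(56°) = 1718 km.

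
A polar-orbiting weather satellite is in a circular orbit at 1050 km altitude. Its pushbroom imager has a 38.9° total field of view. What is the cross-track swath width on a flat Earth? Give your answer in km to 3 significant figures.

742 km

Half-angle = 38.9°/2 = 19.45°.
Swath width ≈ 2h·tan(θ/2) = 2 × 1050 × tan(19.45°) = 741.6 km.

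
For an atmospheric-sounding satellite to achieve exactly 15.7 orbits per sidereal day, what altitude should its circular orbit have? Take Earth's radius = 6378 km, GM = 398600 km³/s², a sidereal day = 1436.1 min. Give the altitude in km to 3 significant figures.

Required period T = 86166 / 15.7 = 5488.3 s.
From T = 2π√(a³/μ): a = (μ T²/4π²)^(1/3) = (398600 × 5488.3² / 4π²)^(1/3) = 6725 km.
Altitude h = a − R = 6725 − 6378 = 347 km.

347 km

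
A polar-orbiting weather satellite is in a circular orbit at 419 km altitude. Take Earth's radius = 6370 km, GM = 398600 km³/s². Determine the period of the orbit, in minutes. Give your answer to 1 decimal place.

Semi-major axis a = 6370 + 419 = 6789 km. Period T = 2π√(a³/μ) = 2π√(6789³/398600) = 5567.0 s = 92.78 min.

92.8 min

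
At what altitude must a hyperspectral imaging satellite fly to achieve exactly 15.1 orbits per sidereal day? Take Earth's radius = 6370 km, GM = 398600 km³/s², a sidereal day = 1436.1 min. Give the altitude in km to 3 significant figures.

532 km

Required period T = 86166 / 15.1 = 5706.4 s.
From T = 2π√(a³/μ): a = (μ T²/4π²)^(1/3) = (398600 × 5706.4² / 4π²)^(1/3) = 6902 km.
Altitude h = a − R = 6902 − 6370 = 532 km.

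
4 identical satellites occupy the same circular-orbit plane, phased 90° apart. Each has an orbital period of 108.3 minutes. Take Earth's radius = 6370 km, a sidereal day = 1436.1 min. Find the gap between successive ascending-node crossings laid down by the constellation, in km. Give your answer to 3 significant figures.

755 km

T = 108.3 min = 6498.0 s.
Single-satellite node shift = (6498.0/86166) × 360° = 27.15°.
With 4 satellites evenly phased, successive equator crossings are 27.15/4 = 6.787° apart.
That is 6.787 × 111.2 = 755 km at the equator.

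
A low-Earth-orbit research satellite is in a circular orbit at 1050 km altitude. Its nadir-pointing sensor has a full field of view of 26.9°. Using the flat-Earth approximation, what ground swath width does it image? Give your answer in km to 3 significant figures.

502 km

Half-angle = 26.9°/2 = 13.45°.
Swath width ≈ 2h·tan(θ/2) = 2 × 1050 × tan(13.45°) = 502.2 km.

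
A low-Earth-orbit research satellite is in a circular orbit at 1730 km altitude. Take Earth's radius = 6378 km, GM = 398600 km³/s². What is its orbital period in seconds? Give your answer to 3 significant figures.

Semi-major axis a = 6378 + 1730 = 8108 km. Period T = 2π√(a³/μ) = 2π√(8108³/398600) = 7265.8 s = 121.10 min.

7270 seconds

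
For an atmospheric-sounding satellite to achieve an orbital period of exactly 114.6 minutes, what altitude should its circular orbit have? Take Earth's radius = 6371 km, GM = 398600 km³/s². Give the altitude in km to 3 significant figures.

1440 km

T = 114.6 min = 6876.0 s.
From T = 2π√(a³/μ): a = (μ T²/4π²)^(1/3) = (398600 × 6876.0² / 4π²)^(1/3) = 7815 km.
Altitude h = a − R = 7815 − 6371 = 1444 km.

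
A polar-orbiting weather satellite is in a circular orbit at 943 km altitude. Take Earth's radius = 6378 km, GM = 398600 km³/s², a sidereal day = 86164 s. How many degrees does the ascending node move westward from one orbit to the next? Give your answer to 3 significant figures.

26.0°

Semi-major axis a = 6378 + 943 = 7321 km. Period T = 2π√(a³/μ) = 2π√(7321³/398600) = 6234.0 s = 103.90 min.
During one orbit Earth rotates (6234.0 / 86164) × 360° = 26.05°.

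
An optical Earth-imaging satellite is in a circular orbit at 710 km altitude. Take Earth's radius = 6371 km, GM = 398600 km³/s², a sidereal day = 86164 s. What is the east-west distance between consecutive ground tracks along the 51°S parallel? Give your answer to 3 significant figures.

1730 km

Semi-major axis a = 6371 + 710 = 7081 km. Period T = 2π√(a³/μ) = 2π√(7081³/398600) = 5930.0 s = 98.83 min.
Node shift per orbit = (5930.0/86164) × 360° = 24.78°.
Equatorial spacing = 24.78 × 111.2 km/° = 2755 km.
At 51° latitude, spacing = 2755 × cos(51°) = 1734 km.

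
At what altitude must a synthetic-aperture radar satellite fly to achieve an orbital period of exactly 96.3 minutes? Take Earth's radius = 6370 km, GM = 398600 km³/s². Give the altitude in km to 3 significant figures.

589 km

T = 96.3 min = 5778.0 s.
From T = 2π√(a³/μ): a = (μ T²/4π²)^(1/3) = (398600 × 5778.0² / 4π²)^(1/3) = 6959 km.
Altitude h = a − R = 6959 − 6370 = 589 km.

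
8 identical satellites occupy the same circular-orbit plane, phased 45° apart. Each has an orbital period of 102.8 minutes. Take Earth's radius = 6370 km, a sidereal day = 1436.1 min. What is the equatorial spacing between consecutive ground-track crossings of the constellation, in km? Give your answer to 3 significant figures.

358 km

T = 102.8 min = 6168.0 s.
Single-satellite node shift = (6168.0/86166) × 360° = 25.77°.
With 8 satellites evenly phased, successive equator crossings are 25.77/8 = 3.221° apart.
That is 3.221 × 111.2 = 358 km at the equator.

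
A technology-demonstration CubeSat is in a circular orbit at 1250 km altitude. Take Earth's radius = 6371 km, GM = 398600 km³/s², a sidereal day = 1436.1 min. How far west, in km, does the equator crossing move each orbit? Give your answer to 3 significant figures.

Semi-major axis a = 6371 + 1250 = 7621 km. Period T = 2π√(a³/μ) = 2π√(7621³/398600) = 6621.1 s = 110.35 min.
During one orbit Earth rotates (6621.1 / 86166) × 360° = 27.66°.
At the equator that is 27.66° × (2π·6371/360) km/° = 27.66 × 111.2 = 3076 km.

3080 km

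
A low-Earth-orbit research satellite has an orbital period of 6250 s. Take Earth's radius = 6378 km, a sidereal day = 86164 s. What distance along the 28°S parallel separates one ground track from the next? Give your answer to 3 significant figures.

Node shift per orbit = (6250.0/86164) × 360° = 26.11°.
Equatorial spacing = 26.11 × 111.3 km/° = 2907 km.
At 28° latitude, spacing = 2907 × cos(28°) = 2567 km.

2570 km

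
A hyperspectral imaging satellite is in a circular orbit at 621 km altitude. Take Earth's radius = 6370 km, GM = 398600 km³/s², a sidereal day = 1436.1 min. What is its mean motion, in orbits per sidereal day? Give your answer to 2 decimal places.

14.81

Semi-major axis a = 6370 + 621 = 6991 km. Period T = 2π√(a³/μ) = 2π√(6991³/398600) = 5817.3 s = 96.95 min.
Orbits per sidereal day = 86166 / 5817.3 = 14.812.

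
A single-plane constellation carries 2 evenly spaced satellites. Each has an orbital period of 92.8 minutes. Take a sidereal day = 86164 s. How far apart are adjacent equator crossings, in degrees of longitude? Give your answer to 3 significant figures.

11.6°

T = 92.8 min = 5568.0 s.
Single-satellite node shift = (5568.0/86164) × 360° = 23.26°.
With 2 satellites evenly phased, successive equator crossings are 23.26/2 = 11.632° apart.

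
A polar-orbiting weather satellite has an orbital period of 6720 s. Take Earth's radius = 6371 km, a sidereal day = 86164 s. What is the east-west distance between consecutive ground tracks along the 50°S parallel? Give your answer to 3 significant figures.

Node shift per orbit = (6720.0/86164) × 360° = 28.08°.
Equatorial spacing = 28.08 × 111.2 km/° = 3122 km.
At 50° latitude, spacing = 3122 × cos(50°) = 2007 km.

2010 km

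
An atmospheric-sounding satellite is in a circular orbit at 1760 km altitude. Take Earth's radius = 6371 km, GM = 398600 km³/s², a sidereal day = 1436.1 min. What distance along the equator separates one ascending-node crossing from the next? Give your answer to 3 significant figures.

Semi-major axis a = 6371 + 1760 = 8131 km. Period T = 2π√(a³/μ) = 2π√(8131³/398600) = 7296.7 s = 121.61 min.
During one orbit Earth rotates (7296.7 / 86166) × 360° = 30.49°.
At the equator that is 30.49° × (2π·6371/360) km/° = 30.49 × 111.2 = 3390 km.

3390 km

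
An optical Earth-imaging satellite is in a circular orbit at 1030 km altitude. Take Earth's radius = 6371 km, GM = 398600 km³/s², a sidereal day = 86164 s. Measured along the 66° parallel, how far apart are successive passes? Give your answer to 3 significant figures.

Semi-major axis a = 6371 + 1030 = 7401 km. Period T = 2π√(a³/μ) = 2π√(7401³/398600) = 6336.5 s = 105.61 min.
Node shift per orbit = (6336.5/86164) × 360° = 26.47°.
Equatorial spacing = 26.47 × 111.2 km/° = 2944 km.
At 66° latitude, spacing = 2944 × cos(66°) = 1197 km.

1200 km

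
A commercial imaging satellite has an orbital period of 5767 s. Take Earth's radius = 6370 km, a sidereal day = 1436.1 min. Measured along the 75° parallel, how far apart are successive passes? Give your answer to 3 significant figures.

Node shift per orbit = (5767.0/86166) × 360° = 24.09°.
Equatorial spacing = 24.09 × 111.2 km/° = 2679 km.
At 75° latitude, spacing = 2679 × cos(75°) = 693 km.

693 km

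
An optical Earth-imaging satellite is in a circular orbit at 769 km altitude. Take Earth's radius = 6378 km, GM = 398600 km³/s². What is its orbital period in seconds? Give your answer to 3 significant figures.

Semi-major axis a = 6378 + 769 = 7147 km. Period T = 2π√(a³/μ) = 2π√(7147³/398600) = 6013.1 s = 100.22 min.

6010 seconds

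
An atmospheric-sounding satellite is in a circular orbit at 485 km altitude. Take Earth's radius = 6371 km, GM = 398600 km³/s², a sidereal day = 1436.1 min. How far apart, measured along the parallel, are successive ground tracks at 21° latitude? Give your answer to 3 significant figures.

Semi-major axis a = 6371 + 485 = 6856 km. Period T = 2π√(a³/μ) = 2π√(6856³/398600) = 5649.6 s = 94.16 min.
Node shift per orbit = (5649.6/86166) × 360° = 23.60°.
Equatorial spacing = 23.60 × 111.2 km/° = 2625 km.
At 21° latitude, spacing = 2625 × cos(21°) = 2450 km.

2450 km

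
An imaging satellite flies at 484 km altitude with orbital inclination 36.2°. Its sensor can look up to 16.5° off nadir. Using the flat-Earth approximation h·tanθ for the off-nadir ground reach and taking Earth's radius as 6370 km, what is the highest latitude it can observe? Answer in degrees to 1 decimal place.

For a prograde orbit the ground track reaches latitude ±i = ±36.2°.
Sensor half-swath on the ground ≈ 484·tan(16.5°) = 143 km = 1.29° of latitude.
Maximum observable latitude ≈ 36.2 + 1.29 = 37.5°.

37.5°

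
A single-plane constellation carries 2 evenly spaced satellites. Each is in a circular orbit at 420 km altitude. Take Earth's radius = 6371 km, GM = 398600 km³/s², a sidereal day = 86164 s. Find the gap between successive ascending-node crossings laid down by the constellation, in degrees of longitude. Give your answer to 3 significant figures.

Semi-major axis a = 6371 + 420 = 6791 km. Period T = 2π√(a³/μ) = 2π√(6791³/398600) = 5569.4 s = 92.82 min.
Single-satellite node shift = (5569.4/86164) × 360° = 23.27°.
With 2 satellites evenly phased, successive equator crossings are 23.27/2 = 11.635° apart.

11.6°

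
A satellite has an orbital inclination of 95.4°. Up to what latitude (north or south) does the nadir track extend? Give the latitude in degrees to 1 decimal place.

84.6°

Retrograde orbit: the ground track reaches ±(180° − i) = ±(180 − 95.4) = ±84.6°.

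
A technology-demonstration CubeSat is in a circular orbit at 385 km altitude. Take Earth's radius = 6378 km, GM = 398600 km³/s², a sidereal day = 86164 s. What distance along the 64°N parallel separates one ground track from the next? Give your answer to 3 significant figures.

1130 km

Semi-major axis a = 6378 + 385 = 6763 km. Period T = 2π√(a³/μ) = 2π√(6763³/398600) = 5535.0 s = 92.25 min.
Node shift per orbit = (5535.0/86164) × 360° = 23.13°.
Equatorial spacing = 23.13 × 111.3 km/° = 2574 km.
At 64° latitude, spacing = 2574 × cos(64°) = 1128 km.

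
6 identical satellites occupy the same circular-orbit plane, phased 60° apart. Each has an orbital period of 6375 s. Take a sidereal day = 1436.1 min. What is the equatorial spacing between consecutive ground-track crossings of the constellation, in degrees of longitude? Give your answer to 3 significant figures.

Single-satellite node shift = (6375.0/86166) × 360° = 26.63°.
With 6 satellites evenly phased, successive equator crossings are 26.63/6 = 4.439° apart.

4.44°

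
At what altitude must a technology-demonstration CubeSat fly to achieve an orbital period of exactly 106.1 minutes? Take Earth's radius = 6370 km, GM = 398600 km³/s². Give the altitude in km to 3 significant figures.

1050 km

T = 106.1 min = 6366.0 s.
From T = 2π√(a³/μ): a = (μ T²/4π²)^(1/3) = (398600 × 6366.0² / 4π²)^(1/3) = 7424 km.
Altitude h = a − R = 7424 − 6370 = 1054 km.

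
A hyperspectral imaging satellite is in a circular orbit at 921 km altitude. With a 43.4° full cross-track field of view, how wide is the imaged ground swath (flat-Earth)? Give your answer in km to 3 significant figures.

Half-angle = 43.4°/2 = 21.7°.
Swath width ≈ 2h·tan(θ/2) = 2 × 921 × tan(21.7°) = 733.0 km.

733 km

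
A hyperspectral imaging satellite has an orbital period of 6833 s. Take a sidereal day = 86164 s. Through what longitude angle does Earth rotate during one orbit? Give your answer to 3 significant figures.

28.5°

During one orbit Earth rotates (6833.0 / 86164) × 360° = 28.55°.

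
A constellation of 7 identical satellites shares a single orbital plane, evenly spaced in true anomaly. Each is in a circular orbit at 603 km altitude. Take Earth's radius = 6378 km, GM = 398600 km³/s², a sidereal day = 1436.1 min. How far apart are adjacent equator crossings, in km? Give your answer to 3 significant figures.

Semi-major axis a = 6378 + 603 = 6981 km. Period T = 2π√(a³/μ) = 2π√(6981³/398600) = 5804.8 s = 96.75 min.
Single-satellite node shift = (5804.8/86166) × 360° = 24.25°.
With 7 satellites evenly phased, successive equator crossings are 24.25/7 = 3.465° apart.
That is 3.465 × 111.3 = 386 km at the equator.

386 km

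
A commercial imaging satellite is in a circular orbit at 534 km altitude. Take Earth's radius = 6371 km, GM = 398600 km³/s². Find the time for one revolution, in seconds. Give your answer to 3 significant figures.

Semi-major axis a = 6371 + 534 = 6905 km. Period T = 2π√(a³/μ) = 2π√(6905³/398600) = 5710.3 s = 95.17 min.

5710 seconds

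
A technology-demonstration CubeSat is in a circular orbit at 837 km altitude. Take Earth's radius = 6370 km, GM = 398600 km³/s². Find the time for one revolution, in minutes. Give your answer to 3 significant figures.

Semi-major axis a = 6370 + 837 = 7207 km. Period T = 2π√(a³/μ) = 2π√(7207³/398600) = 6089.0 s = 101.48 min.

101 min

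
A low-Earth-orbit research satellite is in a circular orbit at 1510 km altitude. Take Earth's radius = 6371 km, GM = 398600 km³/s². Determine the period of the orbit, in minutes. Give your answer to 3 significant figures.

116 min

Semi-major axis a = 6371 + 1510 = 7881 km. Period T = 2π√(a³/μ) = 2π√(7881³/398600) = 6962.8 s = 116.05 min.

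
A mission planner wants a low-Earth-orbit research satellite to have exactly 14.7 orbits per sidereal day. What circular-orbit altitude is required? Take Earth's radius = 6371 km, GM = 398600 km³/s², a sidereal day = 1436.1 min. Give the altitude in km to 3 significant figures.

Required period T = 86166 / 14.7 = 5861.6 s.
From T = 2π√(a³/μ): a = (μ T²/4π²)^(1/3) = (398600 × 5861.6² / 4π²)^(1/3) = 7026 km.
Altitude h = a − R = 7026 − 6371 = 655 km.

655 km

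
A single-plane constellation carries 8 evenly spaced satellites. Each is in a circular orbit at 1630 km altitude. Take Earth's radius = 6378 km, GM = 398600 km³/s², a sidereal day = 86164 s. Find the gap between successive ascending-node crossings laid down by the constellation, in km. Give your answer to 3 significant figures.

415 km

Semi-major axis a = 6378 + 1630 = 8008 km. Period T = 2π√(a³/μ) = 2π√(8008³/398600) = 7131.8 s = 118.86 min.
Single-satellite node shift = (7131.8/86164) × 360° = 29.80°.
With 8 satellites evenly phased, successive equator crossings are 29.80/8 = 3.725° apart.
That is 3.725 × 111.3 = 415 km at the equator.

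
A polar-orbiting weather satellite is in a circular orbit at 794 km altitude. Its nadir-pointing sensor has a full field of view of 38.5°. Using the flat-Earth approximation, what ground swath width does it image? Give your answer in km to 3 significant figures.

Half-angle = 38.5°/2 = 19.25°.
Swath width ≈ 2h·tan(θ/2) = 2 × 794 × tan(19.25°) = 554.6 km.

555 km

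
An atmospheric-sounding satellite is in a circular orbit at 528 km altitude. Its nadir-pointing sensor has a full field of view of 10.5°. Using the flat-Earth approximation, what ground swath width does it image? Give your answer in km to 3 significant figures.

97.0 km

Half-angle = 10.5°/2 = 5.25°.
Swath width ≈ 2h·tan(θ/2) = 2 × 528 × tan(5.25°) = 97.0 km.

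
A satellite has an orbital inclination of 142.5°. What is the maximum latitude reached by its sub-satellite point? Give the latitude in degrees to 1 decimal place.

37.5°

Retrograde orbit: the ground track reaches ±(180° − i) = ±(180 − 142.5) = ±37.5°.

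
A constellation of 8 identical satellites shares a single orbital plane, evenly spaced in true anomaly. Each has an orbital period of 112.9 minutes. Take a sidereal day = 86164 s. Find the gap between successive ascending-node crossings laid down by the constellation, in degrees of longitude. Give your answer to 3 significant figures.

3.54°

T = 112.9 min = 6774.0 s.
Single-satellite node shift = (6774.0/86164) × 360° = 28.30°.
With 8 satellites evenly phased, successive equator crossings are 28.30/8 = 3.538° apart.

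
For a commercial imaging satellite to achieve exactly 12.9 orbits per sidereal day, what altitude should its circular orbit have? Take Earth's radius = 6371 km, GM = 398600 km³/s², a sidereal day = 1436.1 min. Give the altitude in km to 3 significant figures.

Required period T = 86166 / 12.9 = 6679.5 s.
From T = 2π√(a³/μ): a = (μ T²/4π²)^(1/3) = (398600 × 6679.5² / 4π²)^(1/3) = 7666 km.
Altitude h = a − R = 7666 − 6371 = 1295 km.

1290 km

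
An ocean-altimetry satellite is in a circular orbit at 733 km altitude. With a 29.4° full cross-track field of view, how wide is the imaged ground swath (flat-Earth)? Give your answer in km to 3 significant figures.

Half-angle = 29.4°/2 = 14.7°.
Swath width ≈ 2h·tan(θ/2) = 2 × 733 × tan(14.7°) = 384.6 km.

385 km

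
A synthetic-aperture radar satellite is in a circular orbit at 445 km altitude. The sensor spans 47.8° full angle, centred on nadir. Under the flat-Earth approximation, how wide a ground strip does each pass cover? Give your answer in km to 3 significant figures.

394 km

Half-angle = 47.8°/2 = 23.9°.
Swath width ≈ 2h·tan(θ/2) = 2 × 445 × tan(23.9°) = 394.4 km.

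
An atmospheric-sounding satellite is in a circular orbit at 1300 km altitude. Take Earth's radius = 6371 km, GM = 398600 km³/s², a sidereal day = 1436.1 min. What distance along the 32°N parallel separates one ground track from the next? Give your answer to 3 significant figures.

2630 km

Semi-major axis a = 6371 + 1300 = 7671 km. Period T = 2π√(a³/μ) = 2π√(7671³/398600) = 6686.4 s = 111.44 min.
Node shift per orbit = (6686.4/86166) × 360° = 27.94°.
Equatorial spacing = 27.94 × 111.2 km/° = 3106 km.
At 32° latitude, spacing = 3106 × cos(32°) = 2634 km.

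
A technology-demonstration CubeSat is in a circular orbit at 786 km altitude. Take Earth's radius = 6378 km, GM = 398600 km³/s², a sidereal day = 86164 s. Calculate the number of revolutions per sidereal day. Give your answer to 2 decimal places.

Semi-major axis a = 6378 + 786 = 7164 km. Period T = 2π√(a³/μ) = 2π√(7164³/398600) = 6034.5 s = 100.58 min.
Orbits per sidereal day = 86164 / 6034.5 = 14.278.

14.28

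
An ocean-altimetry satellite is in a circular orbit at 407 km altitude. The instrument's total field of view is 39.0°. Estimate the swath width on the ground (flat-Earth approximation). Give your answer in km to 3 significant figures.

288 km

Half-angle = 39.0°/2 = 19.5°.
Swath width ≈ 2h·tan(θ/2) = 2 × 407 × tan(19.5°) = 288.3 km.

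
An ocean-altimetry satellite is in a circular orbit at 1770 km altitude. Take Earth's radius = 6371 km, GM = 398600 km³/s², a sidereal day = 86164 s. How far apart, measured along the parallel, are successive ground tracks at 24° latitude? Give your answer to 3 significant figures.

Semi-major axis a = 6371 + 1770 = 8141 km. Period T = 2π√(a³/μ) = 2π√(8141³/398600) = 7310.2 s = 121.84 min.
Node shift per orbit = (7310.2/86164) × 360° = 30.54°.
Equatorial spacing = 30.54 × 111.2 km/° = 3396 km.
At 24° latitude, spacing = 3396 × cos(24°) = 3103 km.

3100 km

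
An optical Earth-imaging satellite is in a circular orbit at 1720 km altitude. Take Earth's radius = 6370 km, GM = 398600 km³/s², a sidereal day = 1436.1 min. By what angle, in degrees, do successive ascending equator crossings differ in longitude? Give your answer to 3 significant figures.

Semi-major axis a = 6370 + 1720 = 8090 km. Period T = 2π√(a³/μ) = 2π√(8090³/398600) = 7241.6 s = 120.69 min.
During one orbit Earth rotates (7241.6 / 86166) × 360° = 30.26°.

30.3°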